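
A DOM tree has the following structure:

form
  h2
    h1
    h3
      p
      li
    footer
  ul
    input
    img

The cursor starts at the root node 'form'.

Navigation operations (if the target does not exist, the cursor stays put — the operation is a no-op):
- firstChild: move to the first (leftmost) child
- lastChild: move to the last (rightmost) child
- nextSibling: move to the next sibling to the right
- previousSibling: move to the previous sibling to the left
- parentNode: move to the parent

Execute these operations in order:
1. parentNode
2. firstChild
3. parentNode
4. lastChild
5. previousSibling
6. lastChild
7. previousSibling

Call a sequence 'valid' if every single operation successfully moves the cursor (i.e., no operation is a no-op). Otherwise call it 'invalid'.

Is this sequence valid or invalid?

Answer: invalid

Derivation:
After 1 (parentNode): form (no-op, stayed)
After 2 (firstChild): h2
After 3 (parentNode): form
After 4 (lastChild): ul
After 5 (previousSibling): h2
After 6 (lastChild): footer
After 7 (previousSibling): h3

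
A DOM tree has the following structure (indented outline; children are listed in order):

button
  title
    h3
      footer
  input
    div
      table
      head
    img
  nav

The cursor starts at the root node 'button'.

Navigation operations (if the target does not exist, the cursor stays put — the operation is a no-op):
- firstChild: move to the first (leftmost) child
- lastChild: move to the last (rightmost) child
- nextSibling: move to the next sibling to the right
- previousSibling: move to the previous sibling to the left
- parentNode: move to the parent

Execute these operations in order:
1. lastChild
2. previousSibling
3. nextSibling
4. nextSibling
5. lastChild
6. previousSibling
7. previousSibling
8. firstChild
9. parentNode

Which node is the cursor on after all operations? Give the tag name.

After 1 (lastChild): nav
After 2 (previousSibling): input
After 3 (nextSibling): nav
After 4 (nextSibling): nav (no-op, stayed)
After 5 (lastChild): nav (no-op, stayed)
After 6 (previousSibling): input
After 7 (previousSibling): title
After 8 (firstChild): h3
After 9 (parentNode): title

Answer: title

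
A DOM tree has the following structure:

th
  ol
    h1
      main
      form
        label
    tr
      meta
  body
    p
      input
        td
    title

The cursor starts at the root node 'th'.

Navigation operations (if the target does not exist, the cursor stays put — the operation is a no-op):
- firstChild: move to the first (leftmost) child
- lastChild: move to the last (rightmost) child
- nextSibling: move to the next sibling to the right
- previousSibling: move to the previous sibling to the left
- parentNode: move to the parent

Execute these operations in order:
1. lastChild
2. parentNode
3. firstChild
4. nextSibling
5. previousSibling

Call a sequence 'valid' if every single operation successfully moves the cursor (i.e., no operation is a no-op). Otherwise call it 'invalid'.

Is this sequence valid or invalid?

Answer: valid

Derivation:
After 1 (lastChild): body
After 2 (parentNode): th
After 3 (firstChild): ol
After 4 (nextSibling): body
After 5 (previousSibling): ol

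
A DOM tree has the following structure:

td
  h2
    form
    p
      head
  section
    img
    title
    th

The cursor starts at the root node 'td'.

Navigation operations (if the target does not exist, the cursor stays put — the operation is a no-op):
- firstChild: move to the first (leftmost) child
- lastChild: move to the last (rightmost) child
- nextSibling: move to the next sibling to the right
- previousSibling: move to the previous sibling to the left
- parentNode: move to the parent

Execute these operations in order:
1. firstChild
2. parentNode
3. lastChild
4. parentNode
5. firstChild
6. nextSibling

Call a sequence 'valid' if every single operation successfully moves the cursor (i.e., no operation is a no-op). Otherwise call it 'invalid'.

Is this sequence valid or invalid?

After 1 (firstChild): h2
After 2 (parentNode): td
After 3 (lastChild): section
After 4 (parentNode): td
After 5 (firstChild): h2
After 6 (nextSibling): section

Answer: valid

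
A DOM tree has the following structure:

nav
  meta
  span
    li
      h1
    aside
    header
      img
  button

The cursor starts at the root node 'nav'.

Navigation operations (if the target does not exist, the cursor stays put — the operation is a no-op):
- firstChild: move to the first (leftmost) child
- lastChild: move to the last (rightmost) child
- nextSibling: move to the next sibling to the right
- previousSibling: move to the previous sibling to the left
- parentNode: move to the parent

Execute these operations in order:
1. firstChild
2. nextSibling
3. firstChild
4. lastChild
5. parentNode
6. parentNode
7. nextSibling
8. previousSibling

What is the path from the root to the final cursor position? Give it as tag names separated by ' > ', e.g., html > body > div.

After 1 (firstChild): meta
After 2 (nextSibling): span
After 3 (firstChild): li
After 4 (lastChild): h1
After 5 (parentNode): li
After 6 (parentNode): span
After 7 (nextSibling): button
After 8 (previousSibling): span

Answer: nav > span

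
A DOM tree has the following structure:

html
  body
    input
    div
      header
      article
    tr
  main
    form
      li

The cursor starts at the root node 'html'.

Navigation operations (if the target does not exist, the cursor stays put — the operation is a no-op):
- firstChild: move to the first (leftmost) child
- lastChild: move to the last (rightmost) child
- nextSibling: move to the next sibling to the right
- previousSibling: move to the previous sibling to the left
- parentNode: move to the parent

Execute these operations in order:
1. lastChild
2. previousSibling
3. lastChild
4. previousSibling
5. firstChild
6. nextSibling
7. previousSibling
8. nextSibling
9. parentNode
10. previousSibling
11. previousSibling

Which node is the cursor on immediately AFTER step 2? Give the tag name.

Answer: body

Derivation:
After 1 (lastChild): main
After 2 (previousSibling): body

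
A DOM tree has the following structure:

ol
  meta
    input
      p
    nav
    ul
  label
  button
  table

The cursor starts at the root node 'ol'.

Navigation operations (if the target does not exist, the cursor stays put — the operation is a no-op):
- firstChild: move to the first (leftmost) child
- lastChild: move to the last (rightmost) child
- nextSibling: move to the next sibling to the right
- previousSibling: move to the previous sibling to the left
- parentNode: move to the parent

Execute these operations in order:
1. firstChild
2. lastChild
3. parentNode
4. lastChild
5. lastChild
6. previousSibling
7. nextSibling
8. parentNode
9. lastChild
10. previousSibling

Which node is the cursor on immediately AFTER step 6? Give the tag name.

After 1 (firstChild): meta
After 2 (lastChild): ul
After 3 (parentNode): meta
After 4 (lastChild): ul
After 5 (lastChild): ul (no-op, stayed)
After 6 (previousSibling): nav

Answer: nav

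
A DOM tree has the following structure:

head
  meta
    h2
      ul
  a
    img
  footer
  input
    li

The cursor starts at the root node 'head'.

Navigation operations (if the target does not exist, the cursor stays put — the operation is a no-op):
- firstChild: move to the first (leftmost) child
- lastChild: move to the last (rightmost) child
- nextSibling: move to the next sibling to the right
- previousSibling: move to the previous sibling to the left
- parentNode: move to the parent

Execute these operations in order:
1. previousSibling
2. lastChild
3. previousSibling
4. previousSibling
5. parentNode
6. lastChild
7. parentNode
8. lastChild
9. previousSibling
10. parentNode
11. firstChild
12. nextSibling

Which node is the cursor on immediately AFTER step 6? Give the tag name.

After 1 (previousSibling): head (no-op, stayed)
After 2 (lastChild): input
After 3 (previousSibling): footer
After 4 (previousSibling): a
After 5 (parentNode): head
After 6 (lastChild): input

Answer: input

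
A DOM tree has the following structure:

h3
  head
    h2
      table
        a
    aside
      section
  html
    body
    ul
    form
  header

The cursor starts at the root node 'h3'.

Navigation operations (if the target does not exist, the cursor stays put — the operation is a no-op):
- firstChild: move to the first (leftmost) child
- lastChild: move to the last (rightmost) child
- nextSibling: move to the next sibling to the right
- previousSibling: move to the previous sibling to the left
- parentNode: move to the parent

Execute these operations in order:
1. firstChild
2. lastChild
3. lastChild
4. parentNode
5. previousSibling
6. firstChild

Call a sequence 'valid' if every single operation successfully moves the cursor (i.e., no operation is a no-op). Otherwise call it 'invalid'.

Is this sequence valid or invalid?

Answer: valid

Derivation:
After 1 (firstChild): head
After 2 (lastChild): aside
After 3 (lastChild): section
After 4 (parentNode): aside
After 5 (previousSibling): h2
After 6 (firstChild): table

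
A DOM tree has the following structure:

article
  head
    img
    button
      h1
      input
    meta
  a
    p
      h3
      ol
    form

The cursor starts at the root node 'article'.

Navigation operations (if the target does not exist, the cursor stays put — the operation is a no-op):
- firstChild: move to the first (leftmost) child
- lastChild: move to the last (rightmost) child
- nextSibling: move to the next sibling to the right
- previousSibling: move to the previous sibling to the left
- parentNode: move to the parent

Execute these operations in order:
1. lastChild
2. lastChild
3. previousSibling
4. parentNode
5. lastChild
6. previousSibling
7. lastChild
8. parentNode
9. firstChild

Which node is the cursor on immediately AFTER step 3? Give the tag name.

Answer: p

Derivation:
After 1 (lastChild): a
After 2 (lastChild): form
After 3 (previousSibling): p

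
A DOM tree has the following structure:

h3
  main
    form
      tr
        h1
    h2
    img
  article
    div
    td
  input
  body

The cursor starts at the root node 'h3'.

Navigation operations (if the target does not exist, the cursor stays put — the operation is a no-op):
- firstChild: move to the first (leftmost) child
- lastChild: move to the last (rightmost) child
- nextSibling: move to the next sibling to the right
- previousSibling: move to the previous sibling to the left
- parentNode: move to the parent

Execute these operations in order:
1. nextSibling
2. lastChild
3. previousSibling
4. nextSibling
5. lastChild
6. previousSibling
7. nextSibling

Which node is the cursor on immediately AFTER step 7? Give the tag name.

After 1 (nextSibling): h3 (no-op, stayed)
After 2 (lastChild): body
After 3 (previousSibling): input
After 4 (nextSibling): body
After 5 (lastChild): body (no-op, stayed)
After 6 (previousSibling): input
After 7 (nextSibling): body

Answer: body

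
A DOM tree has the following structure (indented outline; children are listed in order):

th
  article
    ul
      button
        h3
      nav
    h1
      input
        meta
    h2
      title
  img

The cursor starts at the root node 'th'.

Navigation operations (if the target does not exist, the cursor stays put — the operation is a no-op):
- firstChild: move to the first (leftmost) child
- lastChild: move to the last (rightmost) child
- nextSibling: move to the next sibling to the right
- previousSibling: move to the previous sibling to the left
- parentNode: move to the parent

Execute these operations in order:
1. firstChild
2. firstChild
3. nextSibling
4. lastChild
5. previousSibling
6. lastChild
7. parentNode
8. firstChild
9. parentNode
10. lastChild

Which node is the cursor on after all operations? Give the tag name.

After 1 (firstChild): article
After 2 (firstChild): ul
After 3 (nextSibling): h1
After 4 (lastChild): input
After 5 (previousSibling): input (no-op, stayed)
After 6 (lastChild): meta
After 7 (parentNode): input
After 8 (firstChild): meta
After 9 (parentNode): input
After 10 (lastChild): meta

Answer: meta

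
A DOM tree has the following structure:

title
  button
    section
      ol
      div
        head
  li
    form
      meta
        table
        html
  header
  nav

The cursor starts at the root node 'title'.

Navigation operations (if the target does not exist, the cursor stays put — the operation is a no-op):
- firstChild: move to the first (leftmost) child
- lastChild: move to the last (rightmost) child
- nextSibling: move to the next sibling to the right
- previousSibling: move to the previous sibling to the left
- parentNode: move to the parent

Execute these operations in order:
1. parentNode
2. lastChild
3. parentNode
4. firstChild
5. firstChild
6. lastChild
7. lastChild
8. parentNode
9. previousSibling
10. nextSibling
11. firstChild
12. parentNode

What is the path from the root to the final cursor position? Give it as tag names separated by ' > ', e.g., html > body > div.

After 1 (parentNode): title (no-op, stayed)
After 2 (lastChild): nav
After 3 (parentNode): title
After 4 (firstChild): button
After 5 (firstChild): section
After 6 (lastChild): div
After 7 (lastChild): head
After 8 (parentNode): div
After 9 (previousSibling): ol
After 10 (nextSibling): div
After 11 (firstChild): head
After 12 (parentNode): div

Answer: title > button > section > div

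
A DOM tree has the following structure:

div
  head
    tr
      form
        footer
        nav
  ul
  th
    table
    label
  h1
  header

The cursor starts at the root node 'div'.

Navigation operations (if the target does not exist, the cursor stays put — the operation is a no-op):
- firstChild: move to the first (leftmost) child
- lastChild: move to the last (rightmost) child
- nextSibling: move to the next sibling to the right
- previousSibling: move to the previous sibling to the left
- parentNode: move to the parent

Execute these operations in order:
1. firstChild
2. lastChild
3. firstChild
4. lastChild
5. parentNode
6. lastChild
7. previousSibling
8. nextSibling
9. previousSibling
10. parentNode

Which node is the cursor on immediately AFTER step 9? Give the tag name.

Answer: footer

Derivation:
After 1 (firstChild): head
After 2 (lastChild): tr
After 3 (firstChild): form
After 4 (lastChild): nav
After 5 (parentNode): form
After 6 (lastChild): nav
After 7 (previousSibling): footer
After 8 (nextSibling): nav
After 9 (previousSibling): footer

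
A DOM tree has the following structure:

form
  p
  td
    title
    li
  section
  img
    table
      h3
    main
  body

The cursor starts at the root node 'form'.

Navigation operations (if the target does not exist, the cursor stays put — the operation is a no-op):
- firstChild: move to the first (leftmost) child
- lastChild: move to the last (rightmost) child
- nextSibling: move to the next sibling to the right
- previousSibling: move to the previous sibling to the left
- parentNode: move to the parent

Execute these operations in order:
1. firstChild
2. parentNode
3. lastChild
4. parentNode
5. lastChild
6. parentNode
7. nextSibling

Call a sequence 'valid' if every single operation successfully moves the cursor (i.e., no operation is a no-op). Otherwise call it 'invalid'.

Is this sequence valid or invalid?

After 1 (firstChild): p
After 2 (parentNode): form
After 3 (lastChild): body
After 4 (parentNode): form
After 5 (lastChild): body
After 6 (parentNode): form
After 7 (nextSibling): form (no-op, stayed)

Answer: invalid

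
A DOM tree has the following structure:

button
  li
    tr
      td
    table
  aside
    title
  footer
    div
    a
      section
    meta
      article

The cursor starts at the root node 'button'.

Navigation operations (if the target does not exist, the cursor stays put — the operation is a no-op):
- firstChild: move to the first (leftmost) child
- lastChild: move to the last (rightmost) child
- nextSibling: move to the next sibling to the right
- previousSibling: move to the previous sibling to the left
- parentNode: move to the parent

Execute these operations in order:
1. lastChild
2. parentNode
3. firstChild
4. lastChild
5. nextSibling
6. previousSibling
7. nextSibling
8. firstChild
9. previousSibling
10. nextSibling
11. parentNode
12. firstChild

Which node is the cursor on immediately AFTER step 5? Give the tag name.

Answer: table

Derivation:
After 1 (lastChild): footer
After 2 (parentNode): button
After 3 (firstChild): li
After 4 (lastChild): table
After 5 (nextSibling): table (no-op, stayed)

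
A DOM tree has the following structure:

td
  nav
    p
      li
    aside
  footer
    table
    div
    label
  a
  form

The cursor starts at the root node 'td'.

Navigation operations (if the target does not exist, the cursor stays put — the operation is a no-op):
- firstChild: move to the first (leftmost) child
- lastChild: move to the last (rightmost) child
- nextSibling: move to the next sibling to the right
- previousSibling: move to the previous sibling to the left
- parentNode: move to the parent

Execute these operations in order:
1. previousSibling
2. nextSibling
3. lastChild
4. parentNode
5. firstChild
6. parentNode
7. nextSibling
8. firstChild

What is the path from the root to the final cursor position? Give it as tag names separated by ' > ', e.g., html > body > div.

Answer: td > nav

Derivation:
After 1 (previousSibling): td (no-op, stayed)
After 2 (nextSibling): td (no-op, stayed)
After 3 (lastChild): form
After 4 (parentNode): td
After 5 (firstChild): nav
After 6 (parentNode): td
After 7 (nextSibling): td (no-op, stayed)
After 8 (firstChild): nav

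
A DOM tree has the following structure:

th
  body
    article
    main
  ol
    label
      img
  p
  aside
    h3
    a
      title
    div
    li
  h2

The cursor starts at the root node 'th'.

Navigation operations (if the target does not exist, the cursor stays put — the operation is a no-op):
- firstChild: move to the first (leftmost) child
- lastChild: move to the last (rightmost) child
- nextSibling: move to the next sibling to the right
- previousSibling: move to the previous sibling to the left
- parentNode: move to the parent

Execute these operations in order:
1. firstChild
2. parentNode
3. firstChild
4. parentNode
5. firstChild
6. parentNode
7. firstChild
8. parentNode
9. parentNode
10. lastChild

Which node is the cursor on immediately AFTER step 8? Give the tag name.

Answer: th

Derivation:
After 1 (firstChild): body
After 2 (parentNode): th
After 3 (firstChild): body
After 4 (parentNode): th
After 5 (firstChild): body
After 6 (parentNode): th
After 7 (firstChild): body
After 8 (parentNode): th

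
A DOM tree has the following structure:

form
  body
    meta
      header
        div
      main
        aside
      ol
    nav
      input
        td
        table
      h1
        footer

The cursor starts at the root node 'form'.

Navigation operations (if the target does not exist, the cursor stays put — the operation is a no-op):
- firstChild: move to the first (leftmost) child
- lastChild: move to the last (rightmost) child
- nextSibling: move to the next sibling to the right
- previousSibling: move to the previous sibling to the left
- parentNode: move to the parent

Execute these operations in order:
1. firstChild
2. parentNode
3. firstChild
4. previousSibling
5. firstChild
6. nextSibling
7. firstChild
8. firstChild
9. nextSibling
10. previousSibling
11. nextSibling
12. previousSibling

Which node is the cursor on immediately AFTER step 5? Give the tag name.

After 1 (firstChild): body
After 2 (parentNode): form
After 3 (firstChild): body
After 4 (previousSibling): body (no-op, stayed)
After 5 (firstChild): meta

Answer: meta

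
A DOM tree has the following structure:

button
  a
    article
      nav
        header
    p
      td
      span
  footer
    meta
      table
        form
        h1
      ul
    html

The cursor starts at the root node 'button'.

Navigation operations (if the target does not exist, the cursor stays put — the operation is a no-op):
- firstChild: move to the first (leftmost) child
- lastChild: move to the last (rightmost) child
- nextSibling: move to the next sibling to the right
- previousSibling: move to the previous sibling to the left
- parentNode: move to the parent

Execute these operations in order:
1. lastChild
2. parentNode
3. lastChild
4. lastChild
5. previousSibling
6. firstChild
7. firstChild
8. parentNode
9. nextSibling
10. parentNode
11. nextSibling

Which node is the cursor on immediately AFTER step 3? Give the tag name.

Answer: footer

Derivation:
After 1 (lastChild): footer
After 2 (parentNode): button
After 3 (lastChild): footer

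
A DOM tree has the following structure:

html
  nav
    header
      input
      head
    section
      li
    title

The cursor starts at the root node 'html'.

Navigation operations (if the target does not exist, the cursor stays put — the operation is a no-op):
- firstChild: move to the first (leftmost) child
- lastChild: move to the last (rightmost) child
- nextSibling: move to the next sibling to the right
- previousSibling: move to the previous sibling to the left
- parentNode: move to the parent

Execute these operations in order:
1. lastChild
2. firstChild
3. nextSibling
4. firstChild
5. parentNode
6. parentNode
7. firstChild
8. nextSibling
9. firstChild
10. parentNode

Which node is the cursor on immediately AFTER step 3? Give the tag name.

After 1 (lastChild): nav
After 2 (firstChild): header
After 3 (nextSibling): section

Answer: section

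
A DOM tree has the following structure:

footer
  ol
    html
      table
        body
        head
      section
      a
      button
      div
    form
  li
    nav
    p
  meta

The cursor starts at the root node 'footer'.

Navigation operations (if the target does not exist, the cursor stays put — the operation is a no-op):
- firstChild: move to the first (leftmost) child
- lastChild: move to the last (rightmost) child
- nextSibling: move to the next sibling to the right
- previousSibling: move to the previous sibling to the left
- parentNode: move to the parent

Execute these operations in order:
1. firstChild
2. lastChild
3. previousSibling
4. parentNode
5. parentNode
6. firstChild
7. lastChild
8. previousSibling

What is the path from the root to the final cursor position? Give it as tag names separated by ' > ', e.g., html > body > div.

After 1 (firstChild): ol
After 2 (lastChild): form
After 3 (previousSibling): html
After 4 (parentNode): ol
After 5 (parentNode): footer
After 6 (firstChild): ol
After 7 (lastChild): form
After 8 (previousSibling): html

Answer: footer > ol > html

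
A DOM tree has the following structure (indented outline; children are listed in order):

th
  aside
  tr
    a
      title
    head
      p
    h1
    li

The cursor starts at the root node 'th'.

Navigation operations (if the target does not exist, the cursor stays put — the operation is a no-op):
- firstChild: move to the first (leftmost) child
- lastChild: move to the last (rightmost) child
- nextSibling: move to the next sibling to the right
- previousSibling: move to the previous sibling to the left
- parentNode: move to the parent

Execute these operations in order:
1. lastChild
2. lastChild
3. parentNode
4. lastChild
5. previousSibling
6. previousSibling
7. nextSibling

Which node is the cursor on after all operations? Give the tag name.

After 1 (lastChild): tr
After 2 (lastChild): li
After 3 (parentNode): tr
After 4 (lastChild): li
After 5 (previousSibling): h1
After 6 (previousSibling): head
After 7 (nextSibling): h1

Answer: h1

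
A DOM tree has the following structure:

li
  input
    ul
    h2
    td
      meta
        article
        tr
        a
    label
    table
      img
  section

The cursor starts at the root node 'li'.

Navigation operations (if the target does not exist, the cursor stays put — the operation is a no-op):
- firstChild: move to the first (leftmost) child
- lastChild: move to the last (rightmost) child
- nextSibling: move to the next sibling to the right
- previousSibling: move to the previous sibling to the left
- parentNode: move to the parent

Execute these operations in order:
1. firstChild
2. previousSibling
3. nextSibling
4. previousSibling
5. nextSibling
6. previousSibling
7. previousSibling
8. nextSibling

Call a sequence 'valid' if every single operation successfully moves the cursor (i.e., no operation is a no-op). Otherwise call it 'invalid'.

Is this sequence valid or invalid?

Answer: invalid

Derivation:
After 1 (firstChild): input
After 2 (previousSibling): input (no-op, stayed)
After 3 (nextSibling): section
After 4 (previousSibling): input
After 5 (nextSibling): section
After 6 (previousSibling): input
After 7 (previousSibling): input (no-op, stayed)
After 8 (nextSibling): section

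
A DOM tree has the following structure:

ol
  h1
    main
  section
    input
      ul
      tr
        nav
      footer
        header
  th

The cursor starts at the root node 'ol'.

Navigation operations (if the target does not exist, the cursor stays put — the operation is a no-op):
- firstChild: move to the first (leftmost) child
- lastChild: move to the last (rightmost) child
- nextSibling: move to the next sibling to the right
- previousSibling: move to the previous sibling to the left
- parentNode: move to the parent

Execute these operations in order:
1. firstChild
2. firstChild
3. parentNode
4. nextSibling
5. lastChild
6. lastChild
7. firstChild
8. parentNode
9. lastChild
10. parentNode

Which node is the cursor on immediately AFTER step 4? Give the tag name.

After 1 (firstChild): h1
After 2 (firstChild): main
After 3 (parentNode): h1
After 4 (nextSibling): section

Answer: section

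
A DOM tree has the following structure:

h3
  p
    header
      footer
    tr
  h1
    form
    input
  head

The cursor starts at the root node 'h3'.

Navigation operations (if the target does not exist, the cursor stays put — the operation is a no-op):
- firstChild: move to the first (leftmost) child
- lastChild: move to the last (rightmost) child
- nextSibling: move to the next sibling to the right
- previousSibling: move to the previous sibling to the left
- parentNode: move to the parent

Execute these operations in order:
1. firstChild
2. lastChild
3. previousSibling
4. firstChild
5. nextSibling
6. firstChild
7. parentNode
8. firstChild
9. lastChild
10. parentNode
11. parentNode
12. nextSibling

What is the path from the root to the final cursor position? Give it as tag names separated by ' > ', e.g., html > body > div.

After 1 (firstChild): p
After 2 (lastChild): tr
After 3 (previousSibling): header
After 4 (firstChild): footer
After 5 (nextSibling): footer (no-op, stayed)
After 6 (firstChild): footer (no-op, stayed)
After 7 (parentNode): header
After 8 (firstChild): footer
After 9 (lastChild): footer (no-op, stayed)
After 10 (parentNode): header
After 11 (parentNode): p
After 12 (nextSibling): h1

Answer: h3 > h1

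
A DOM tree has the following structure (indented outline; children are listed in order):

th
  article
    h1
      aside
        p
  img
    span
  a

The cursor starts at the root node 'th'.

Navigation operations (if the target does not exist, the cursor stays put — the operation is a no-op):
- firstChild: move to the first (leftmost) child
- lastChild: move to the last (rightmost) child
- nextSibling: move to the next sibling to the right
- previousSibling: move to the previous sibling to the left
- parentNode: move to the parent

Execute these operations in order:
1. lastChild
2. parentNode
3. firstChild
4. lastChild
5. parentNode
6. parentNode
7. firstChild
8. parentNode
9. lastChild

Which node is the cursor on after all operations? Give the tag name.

Answer: a

Derivation:
After 1 (lastChild): a
After 2 (parentNode): th
After 3 (firstChild): article
After 4 (lastChild): h1
After 5 (parentNode): article
After 6 (parentNode): th
After 7 (firstChild): article
After 8 (parentNode): th
After 9 (lastChild): a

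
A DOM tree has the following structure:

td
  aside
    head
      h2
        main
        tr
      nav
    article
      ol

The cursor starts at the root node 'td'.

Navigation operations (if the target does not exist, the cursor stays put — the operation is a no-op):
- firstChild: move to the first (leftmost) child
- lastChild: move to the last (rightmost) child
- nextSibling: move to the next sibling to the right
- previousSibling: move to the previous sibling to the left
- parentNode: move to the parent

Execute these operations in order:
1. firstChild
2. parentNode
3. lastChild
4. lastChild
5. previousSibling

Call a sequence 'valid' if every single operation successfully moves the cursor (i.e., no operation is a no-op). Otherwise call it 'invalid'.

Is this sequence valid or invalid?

After 1 (firstChild): aside
After 2 (parentNode): td
After 3 (lastChild): aside
After 4 (lastChild): article
After 5 (previousSibling): head

Answer: valid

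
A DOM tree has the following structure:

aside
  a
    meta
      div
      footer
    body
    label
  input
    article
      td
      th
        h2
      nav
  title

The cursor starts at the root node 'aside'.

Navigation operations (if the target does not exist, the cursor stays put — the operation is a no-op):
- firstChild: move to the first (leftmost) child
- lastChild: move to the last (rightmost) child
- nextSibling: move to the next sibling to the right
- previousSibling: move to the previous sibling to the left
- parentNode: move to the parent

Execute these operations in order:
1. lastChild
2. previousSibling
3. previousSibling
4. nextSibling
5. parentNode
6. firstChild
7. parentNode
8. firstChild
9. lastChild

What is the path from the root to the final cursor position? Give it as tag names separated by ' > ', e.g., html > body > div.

Answer: aside > a > label

Derivation:
After 1 (lastChild): title
After 2 (previousSibling): input
After 3 (previousSibling): a
After 4 (nextSibling): input
After 5 (parentNode): aside
After 6 (firstChild): a
After 7 (parentNode): aside
After 8 (firstChild): a
After 9 (lastChild): label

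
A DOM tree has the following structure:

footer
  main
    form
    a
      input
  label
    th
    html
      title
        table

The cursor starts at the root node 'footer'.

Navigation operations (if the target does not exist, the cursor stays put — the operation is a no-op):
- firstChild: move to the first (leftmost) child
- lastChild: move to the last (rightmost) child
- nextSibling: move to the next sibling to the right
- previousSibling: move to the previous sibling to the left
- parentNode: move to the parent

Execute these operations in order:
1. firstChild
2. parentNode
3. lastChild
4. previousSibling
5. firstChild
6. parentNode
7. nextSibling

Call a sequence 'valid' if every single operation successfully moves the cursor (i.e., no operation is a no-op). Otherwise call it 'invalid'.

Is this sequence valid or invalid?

Answer: valid

Derivation:
After 1 (firstChild): main
After 2 (parentNode): footer
After 3 (lastChild): label
After 4 (previousSibling): main
After 5 (firstChild): form
After 6 (parentNode): main
After 7 (nextSibling): label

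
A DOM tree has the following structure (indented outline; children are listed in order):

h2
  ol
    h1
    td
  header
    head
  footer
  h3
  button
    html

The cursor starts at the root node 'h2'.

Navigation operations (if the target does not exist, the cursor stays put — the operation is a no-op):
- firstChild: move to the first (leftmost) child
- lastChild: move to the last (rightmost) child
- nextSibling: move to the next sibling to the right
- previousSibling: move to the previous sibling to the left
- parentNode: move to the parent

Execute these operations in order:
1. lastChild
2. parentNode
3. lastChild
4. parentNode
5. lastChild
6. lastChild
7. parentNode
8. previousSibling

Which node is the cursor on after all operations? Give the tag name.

After 1 (lastChild): button
After 2 (parentNode): h2
After 3 (lastChild): button
After 4 (parentNode): h2
After 5 (lastChild): button
After 6 (lastChild): html
After 7 (parentNode): button
After 8 (previousSibling): h3

Answer: h3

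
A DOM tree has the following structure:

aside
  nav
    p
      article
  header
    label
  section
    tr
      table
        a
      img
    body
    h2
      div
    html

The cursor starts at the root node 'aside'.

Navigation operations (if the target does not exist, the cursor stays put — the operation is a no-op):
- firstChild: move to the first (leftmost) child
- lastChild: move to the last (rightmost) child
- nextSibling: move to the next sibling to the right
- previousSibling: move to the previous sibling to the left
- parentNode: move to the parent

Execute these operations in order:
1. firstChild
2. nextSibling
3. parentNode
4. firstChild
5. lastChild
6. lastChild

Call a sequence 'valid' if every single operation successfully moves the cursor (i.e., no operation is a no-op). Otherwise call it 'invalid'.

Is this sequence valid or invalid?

Answer: valid

Derivation:
After 1 (firstChild): nav
After 2 (nextSibling): header
After 3 (parentNode): aside
After 4 (firstChild): nav
After 5 (lastChild): p
After 6 (lastChild): article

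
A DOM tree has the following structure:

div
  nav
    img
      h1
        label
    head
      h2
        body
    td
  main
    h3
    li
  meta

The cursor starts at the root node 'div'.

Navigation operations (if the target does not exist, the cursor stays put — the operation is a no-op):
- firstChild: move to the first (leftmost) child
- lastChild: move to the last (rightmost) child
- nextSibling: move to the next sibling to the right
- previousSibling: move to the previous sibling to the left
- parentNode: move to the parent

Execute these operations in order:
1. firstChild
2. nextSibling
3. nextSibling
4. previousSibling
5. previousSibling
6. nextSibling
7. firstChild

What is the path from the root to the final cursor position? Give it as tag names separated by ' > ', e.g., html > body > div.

After 1 (firstChild): nav
After 2 (nextSibling): main
After 3 (nextSibling): meta
After 4 (previousSibling): main
After 5 (previousSibling): nav
After 6 (nextSibling): main
After 7 (firstChild): h3

Answer: div > main > h3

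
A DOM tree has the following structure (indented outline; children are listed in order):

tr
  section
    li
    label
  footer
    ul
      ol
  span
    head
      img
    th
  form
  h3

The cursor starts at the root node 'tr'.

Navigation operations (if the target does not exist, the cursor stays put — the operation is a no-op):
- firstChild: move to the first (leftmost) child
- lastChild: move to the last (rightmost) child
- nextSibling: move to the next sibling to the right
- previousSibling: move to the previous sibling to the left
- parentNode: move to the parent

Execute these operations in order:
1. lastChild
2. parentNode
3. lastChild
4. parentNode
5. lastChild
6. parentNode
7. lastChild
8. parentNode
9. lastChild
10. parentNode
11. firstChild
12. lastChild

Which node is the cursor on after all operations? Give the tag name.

After 1 (lastChild): h3
After 2 (parentNode): tr
After 3 (lastChild): h3
After 4 (parentNode): tr
After 5 (lastChild): h3
After 6 (parentNode): tr
After 7 (lastChild): h3
After 8 (parentNode): tr
After 9 (lastChild): h3
After 10 (parentNode): tr
After 11 (firstChild): section
After 12 (lastChild): label

Answer: label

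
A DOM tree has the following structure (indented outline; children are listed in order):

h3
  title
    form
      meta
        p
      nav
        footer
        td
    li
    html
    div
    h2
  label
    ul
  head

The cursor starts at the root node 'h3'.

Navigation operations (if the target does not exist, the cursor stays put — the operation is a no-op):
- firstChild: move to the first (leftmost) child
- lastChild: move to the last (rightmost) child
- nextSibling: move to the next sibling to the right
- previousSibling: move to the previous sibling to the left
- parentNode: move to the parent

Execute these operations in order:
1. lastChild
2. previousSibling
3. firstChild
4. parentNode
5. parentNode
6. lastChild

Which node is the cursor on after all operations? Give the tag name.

After 1 (lastChild): head
After 2 (previousSibling): label
After 3 (firstChild): ul
After 4 (parentNode): label
After 5 (parentNode): h3
After 6 (lastChild): head

Answer: head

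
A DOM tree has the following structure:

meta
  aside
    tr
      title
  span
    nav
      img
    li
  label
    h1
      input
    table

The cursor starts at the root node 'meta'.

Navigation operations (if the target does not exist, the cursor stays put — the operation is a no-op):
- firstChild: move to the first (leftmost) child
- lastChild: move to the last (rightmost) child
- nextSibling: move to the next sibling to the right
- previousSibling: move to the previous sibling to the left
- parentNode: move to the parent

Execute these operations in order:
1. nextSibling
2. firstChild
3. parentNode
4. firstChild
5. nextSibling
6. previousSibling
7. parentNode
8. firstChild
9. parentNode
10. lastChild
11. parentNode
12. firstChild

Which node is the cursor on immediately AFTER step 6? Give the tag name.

After 1 (nextSibling): meta (no-op, stayed)
After 2 (firstChild): aside
After 3 (parentNode): meta
After 4 (firstChild): aside
After 5 (nextSibling): span
After 6 (previousSibling): aside

Answer: aside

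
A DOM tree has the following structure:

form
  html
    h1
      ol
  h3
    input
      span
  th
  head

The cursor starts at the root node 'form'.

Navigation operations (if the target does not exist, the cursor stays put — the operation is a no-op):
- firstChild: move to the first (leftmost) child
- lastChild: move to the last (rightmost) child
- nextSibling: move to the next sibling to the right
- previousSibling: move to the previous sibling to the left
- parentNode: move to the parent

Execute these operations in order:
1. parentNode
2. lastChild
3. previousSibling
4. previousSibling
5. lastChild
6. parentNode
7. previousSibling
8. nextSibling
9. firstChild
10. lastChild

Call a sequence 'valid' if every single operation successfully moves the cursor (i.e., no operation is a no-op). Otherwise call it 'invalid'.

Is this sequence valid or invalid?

After 1 (parentNode): form (no-op, stayed)
After 2 (lastChild): head
After 3 (previousSibling): th
After 4 (previousSibling): h3
After 5 (lastChild): input
After 6 (parentNode): h3
After 7 (previousSibling): html
After 8 (nextSibling): h3
After 9 (firstChild): input
After 10 (lastChild): span

Answer: invalid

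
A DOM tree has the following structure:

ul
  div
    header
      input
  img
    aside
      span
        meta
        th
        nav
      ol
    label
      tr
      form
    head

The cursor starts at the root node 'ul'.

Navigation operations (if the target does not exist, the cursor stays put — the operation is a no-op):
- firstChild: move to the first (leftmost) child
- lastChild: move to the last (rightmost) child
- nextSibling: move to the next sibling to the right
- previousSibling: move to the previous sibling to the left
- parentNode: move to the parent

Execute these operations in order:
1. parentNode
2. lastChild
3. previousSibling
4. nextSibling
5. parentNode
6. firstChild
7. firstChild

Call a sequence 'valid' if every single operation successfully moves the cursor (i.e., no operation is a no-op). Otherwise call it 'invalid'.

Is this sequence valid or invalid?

After 1 (parentNode): ul (no-op, stayed)
After 2 (lastChild): img
After 3 (previousSibling): div
After 4 (nextSibling): img
After 5 (parentNode): ul
After 6 (firstChild): div
After 7 (firstChild): header

Answer: invalid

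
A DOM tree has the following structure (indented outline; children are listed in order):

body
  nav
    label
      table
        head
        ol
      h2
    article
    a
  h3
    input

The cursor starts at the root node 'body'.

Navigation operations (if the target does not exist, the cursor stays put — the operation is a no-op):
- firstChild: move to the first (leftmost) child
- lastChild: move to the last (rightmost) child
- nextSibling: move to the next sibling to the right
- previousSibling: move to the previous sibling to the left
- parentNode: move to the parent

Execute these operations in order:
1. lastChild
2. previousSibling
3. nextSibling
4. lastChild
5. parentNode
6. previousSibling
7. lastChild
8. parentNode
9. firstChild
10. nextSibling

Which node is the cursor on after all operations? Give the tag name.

After 1 (lastChild): h3
After 2 (previousSibling): nav
After 3 (nextSibling): h3
After 4 (lastChild): input
After 5 (parentNode): h3
After 6 (previousSibling): nav
After 7 (lastChild): a
After 8 (parentNode): nav
After 9 (firstChild): label
After 10 (nextSibling): article

Answer: article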